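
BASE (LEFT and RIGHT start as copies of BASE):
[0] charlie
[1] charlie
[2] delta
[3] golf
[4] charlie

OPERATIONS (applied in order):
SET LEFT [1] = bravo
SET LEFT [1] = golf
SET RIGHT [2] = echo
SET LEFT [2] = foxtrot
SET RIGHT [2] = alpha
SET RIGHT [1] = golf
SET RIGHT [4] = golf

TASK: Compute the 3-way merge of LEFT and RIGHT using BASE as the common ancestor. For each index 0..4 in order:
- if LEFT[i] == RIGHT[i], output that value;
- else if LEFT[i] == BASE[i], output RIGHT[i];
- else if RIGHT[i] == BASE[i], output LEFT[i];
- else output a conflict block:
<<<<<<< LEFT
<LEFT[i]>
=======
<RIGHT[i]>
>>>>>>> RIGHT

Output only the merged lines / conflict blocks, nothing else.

Final LEFT:  [charlie, golf, foxtrot, golf, charlie]
Final RIGHT: [charlie, golf, alpha, golf, golf]
i=0: L=charlie R=charlie -> agree -> charlie
i=1: L=golf R=golf -> agree -> golf
i=2: BASE=delta L=foxtrot R=alpha all differ -> CONFLICT
i=3: L=golf R=golf -> agree -> golf
i=4: L=charlie=BASE, R=golf -> take RIGHT -> golf

Answer: charlie
golf
<<<<<<< LEFT
foxtrot
=======
alpha
>>>>>>> RIGHT
golf
golf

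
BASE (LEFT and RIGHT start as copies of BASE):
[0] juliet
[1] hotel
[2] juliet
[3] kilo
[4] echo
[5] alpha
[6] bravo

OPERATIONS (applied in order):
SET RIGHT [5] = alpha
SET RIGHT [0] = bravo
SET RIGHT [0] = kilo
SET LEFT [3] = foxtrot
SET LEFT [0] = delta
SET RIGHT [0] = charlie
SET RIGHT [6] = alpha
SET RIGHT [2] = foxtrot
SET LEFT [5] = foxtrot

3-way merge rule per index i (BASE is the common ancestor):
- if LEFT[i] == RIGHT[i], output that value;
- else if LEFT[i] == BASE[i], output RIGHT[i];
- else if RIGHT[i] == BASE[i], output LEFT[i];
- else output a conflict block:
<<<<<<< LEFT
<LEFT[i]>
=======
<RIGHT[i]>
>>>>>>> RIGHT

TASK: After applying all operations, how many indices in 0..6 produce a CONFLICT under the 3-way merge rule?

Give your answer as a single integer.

Final LEFT:  [delta, hotel, juliet, foxtrot, echo, foxtrot, bravo]
Final RIGHT: [charlie, hotel, foxtrot, kilo, echo, alpha, alpha]
i=0: BASE=juliet L=delta R=charlie all differ -> CONFLICT
i=1: L=hotel R=hotel -> agree -> hotel
i=2: L=juliet=BASE, R=foxtrot -> take RIGHT -> foxtrot
i=3: L=foxtrot, R=kilo=BASE -> take LEFT -> foxtrot
i=4: L=echo R=echo -> agree -> echo
i=5: L=foxtrot, R=alpha=BASE -> take LEFT -> foxtrot
i=6: L=bravo=BASE, R=alpha -> take RIGHT -> alpha
Conflict count: 1

Answer: 1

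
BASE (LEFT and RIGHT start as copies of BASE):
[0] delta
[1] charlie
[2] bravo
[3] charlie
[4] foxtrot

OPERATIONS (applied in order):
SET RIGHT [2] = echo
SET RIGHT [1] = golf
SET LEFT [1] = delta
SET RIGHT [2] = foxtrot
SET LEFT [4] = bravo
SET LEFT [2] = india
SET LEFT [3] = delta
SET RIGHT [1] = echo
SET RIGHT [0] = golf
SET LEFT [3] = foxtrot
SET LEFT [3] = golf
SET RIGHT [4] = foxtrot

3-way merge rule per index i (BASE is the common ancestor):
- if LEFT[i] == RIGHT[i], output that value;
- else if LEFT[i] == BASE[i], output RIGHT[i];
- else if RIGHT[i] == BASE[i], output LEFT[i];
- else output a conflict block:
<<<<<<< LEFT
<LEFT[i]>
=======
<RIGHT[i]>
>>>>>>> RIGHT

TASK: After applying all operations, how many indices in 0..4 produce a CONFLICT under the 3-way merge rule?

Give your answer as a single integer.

Answer: 2

Derivation:
Final LEFT:  [delta, delta, india, golf, bravo]
Final RIGHT: [golf, echo, foxtrot, charlie, foxtrot]
i=0: L=delta=BASE, R=golf -> take RIGHT -> golf
i=1: BASE=charlie L=delta R=echo all differ -> CONFLICT
i=2: BASE=bravo L=india R=foxtrot all differ -> CONFLICT
i=3: L=golf, R=charlie=BASE -> take LEFT -> golf
i=4: L=bravo, R=foxtrot=BASE -> take LEFT -> bravo
Conflict count: 2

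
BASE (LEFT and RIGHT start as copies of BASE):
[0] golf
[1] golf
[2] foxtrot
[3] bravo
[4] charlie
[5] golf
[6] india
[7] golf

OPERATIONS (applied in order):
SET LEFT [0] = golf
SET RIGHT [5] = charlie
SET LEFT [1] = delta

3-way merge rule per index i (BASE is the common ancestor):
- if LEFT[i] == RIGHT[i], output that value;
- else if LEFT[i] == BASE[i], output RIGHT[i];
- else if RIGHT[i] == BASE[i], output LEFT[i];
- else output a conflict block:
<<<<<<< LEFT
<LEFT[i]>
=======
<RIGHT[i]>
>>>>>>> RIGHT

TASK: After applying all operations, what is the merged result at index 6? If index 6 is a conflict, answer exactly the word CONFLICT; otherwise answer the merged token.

Final LEFT:  [golf, delta, foxtrot, bravo, charlie, golf, india, golf]
Final RIGHT: [golf, golf, foxtrot, bravo, charlie, charlie, india, golf]
i=0: L=golf R=golf -> agree -> golf
i=1: L=delta, R=golf=BASE -> take LEFT -> delta
i=2: L=foxtrot R=foxtrot -> agree -> foxtrot
i=3: L=bravo R=bravo -> agree -> bravo
i=4: L=charlie R=charlie -> agree -> charlie
i=5: L=golf=BASE, R=charlie -> take RIGHT -> charlie
i=6: L=india R=india -> agree -> india
i=7: L=golf R=golf -> agree -> golf
Index 6 -> india

Answer: india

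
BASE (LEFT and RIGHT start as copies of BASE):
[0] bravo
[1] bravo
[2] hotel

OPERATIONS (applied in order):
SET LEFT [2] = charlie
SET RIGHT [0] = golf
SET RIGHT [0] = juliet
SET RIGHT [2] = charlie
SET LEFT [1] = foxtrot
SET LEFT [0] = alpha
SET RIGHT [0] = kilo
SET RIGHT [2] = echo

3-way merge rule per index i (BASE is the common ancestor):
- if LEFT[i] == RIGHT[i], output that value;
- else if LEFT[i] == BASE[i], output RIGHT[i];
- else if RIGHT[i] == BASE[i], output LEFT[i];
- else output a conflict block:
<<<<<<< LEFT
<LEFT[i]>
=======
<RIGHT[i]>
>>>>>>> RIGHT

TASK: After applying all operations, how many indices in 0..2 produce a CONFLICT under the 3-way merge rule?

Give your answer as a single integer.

Final LEFT:  [alpha, foxtrot, charlie]
Final RIGHT: [kilo, bravo, echo]
i=0: BASE=bravo L=alpha R=kilo all differ -> CONFLICT
i=1: L=foxtrot, R=bravo=BASE -> take LEFT -> foxtrot
i=2: BASE=hotel L=charlie R=echo all differ -> CONFLICT
Conflict count: 2

Answer: 2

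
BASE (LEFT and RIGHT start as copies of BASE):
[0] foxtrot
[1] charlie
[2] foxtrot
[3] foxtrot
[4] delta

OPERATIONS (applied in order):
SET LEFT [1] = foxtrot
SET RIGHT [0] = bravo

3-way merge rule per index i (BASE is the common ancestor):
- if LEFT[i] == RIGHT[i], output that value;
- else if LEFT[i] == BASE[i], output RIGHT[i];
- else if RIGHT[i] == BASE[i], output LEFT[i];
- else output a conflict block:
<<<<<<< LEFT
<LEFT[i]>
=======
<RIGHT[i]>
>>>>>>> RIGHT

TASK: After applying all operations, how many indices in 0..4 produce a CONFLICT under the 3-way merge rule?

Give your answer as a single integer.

Answer: 0

Derivation:
Final LEFT:  [foxtrot, foxtrot, foxtrot, foxtrot, delta]
Final RIGHT: [bravo, charlie, foxtrot, foxtrot, delta]
i=0: L=foxtrot=BASE, R=bravo -> take RIGHT -> bravo
i=1: L=foxtrot, R=charlie=BASE -> take LEFT -> foxtrot
i=2: L=foxtrot R=foxtrot -> agree -> foxtrot
i=3: L=foxtrot R=foxtrot -> agree -> foxtrot
i=4: L=delta R=delta -> agree -> delta
Conflict count: 0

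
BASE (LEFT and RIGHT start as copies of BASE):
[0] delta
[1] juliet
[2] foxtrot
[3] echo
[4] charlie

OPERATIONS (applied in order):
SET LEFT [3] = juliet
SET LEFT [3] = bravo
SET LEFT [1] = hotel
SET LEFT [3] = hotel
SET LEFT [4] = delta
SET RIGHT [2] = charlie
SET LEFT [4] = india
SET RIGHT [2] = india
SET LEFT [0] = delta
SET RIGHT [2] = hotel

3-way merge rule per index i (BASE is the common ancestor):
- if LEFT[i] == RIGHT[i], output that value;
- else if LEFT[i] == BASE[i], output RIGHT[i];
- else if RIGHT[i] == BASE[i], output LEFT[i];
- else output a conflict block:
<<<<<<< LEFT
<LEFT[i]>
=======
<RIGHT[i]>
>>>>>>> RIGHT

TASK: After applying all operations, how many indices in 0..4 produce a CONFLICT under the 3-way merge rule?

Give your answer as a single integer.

Answer: 0

Derivation:
Final LEFT:  [delta, hotel, foxtrot, hotel, india]
Final RIGHT: [delta, juliet, hotel, echo, charlie]
i=0: L=delta R=delta -> agree -> delta
i=1: L=hotel, R=juliet=BASE -> take LEFT -> hotel
i=2: L=foxtrot=BASE, R=hotel -> take RIGHT -> hotel
i=3: L=hotel, R=echo=BASE -> take LEFT -> hotel
i=4: L=india, R=charlie=BASE -> take LEFT -> india
Conflict count: 0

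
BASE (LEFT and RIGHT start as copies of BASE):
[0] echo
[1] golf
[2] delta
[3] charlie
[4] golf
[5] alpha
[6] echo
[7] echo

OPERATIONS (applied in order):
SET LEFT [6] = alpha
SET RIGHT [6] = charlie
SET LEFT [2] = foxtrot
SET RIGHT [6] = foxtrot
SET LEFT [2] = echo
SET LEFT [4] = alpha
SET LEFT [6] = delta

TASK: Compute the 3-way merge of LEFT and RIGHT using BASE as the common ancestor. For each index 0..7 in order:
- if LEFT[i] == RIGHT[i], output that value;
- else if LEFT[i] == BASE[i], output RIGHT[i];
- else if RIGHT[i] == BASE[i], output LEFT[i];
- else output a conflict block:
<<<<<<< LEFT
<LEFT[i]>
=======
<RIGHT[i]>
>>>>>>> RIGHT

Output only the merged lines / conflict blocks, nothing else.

Final LEFT:  [echo, golf, echo, charlie, alpha, alpha, delta, echo]
Final RIGHT: [echo, golf, delta, charlie, golf, alpha, foxtrot, echo]
i=0: L=echo R=echo -> agree -> echo
i=1: L=golf R=golf -> agree -> golf
i=2: L=echo, R=delta=BASE -> take LEFT -> echo
i=3: L=charlie R=charlie -> agree -> charlie
i=4: L=alpha, R=golf=BASE -> take LEFT -> alpha
i=5: L=alpha R=alpha -> agree -> alpha
i=6: BASE=echo L=delta R=foxtrot all differ -> CONFLICT
i=7: L=echo R=echo -> agree -> echo

Answer: echo
golf
echo
charlie
alpha
alpha
<<<<<<< LEFT
delta
=======
foxtrot
>>>>>>> RIGHT
echo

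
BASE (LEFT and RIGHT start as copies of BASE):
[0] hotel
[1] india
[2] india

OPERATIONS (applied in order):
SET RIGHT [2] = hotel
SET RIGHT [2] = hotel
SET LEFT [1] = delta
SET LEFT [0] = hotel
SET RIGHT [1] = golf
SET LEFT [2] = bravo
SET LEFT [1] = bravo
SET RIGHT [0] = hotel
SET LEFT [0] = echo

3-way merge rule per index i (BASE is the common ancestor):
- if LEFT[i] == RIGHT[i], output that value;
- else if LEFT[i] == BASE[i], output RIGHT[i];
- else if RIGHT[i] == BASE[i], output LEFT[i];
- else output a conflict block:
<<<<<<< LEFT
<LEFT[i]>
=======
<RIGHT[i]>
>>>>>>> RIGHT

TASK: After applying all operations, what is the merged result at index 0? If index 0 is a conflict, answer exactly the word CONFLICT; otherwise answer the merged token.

Answer: echo

Derivation:
Final LEFT:  [echo, bravo, bravo]
Final RIGHT: [hotel, golf, hotel]
i=0: L=echo, R=hotel=BASE -> take LEFT -> echo
i=1: BASE=india L=bravo R=golf all differ -> CONFLICT
i=2: BASE=india L=bravo R=hotel all differ -> CONFLICT
Index 0 -> echo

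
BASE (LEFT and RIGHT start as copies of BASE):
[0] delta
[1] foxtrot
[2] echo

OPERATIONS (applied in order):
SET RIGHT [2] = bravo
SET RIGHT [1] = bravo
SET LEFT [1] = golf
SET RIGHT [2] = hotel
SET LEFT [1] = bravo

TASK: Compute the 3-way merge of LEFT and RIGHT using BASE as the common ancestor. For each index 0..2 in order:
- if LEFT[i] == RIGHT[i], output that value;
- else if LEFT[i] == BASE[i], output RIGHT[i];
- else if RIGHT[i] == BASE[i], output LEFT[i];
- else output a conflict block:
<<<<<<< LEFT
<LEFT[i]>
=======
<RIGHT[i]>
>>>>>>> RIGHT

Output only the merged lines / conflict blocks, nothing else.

Answer: delta
bravo
hotel

Derivation:
Final LEFT:  [delta, bravo, echo]
Final RIGHT: [delta, bravo, hotel]
i=0: L=delta R=delta -> agree -> delta
i=1: L=bravo R=bravo -> agree -> bravo
i=2: L=echo=BASE, R=hotel -> take RIGHT -> hotel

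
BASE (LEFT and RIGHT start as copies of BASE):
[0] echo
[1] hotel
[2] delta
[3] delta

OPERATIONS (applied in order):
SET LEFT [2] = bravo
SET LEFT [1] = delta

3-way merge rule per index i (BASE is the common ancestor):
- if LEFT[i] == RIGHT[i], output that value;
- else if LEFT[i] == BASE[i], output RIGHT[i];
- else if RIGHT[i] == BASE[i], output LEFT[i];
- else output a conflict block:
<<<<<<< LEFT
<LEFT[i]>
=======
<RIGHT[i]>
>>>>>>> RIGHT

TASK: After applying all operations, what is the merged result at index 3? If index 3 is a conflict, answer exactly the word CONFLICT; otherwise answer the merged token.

Answer: delta

Derivation:
Final LEFT:  [echo, delta, bravo, delta]
Final RIGHT: [echo, hotel, delta, delta]
i=0: L=echo R=echo -> agree -> echo
i=1: L=delta, R=hotel=BASE -> take LEFT -> delta
i=2: L=bravo, R=delta=BASE -> take LEFT -> bravo
i=3: L=delta R=delta -> agree -> delta
Index 3 -> delta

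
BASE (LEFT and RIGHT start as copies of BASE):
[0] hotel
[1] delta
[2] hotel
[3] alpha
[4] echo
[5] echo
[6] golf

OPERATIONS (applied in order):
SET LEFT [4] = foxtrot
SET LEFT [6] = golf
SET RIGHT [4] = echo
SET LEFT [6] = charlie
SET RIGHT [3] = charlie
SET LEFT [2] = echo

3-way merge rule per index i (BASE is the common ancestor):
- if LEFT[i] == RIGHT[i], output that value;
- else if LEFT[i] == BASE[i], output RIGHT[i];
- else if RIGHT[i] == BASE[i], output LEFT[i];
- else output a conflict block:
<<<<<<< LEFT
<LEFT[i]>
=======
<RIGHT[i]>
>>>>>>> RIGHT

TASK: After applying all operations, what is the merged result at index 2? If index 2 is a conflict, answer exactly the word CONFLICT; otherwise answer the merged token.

Final LEFT:  [hotel, delta, echo, alpha, foxtrot, echo, charlie]
Final RIGHT: [hotel, delta, hotel, charlie, echo, echo, golf]
i=0: L=hotel R=hotel -> agree -> hotel
i=1: L=delta R=delta -> agree -> delta
i=2: L=echo, R=hotel=BASE -> take LEFT -> echo
i=3: L=alpha=BASE, R=charlie -> take RIGHT -> charlie
i=4: L=foxtrot, R=echo=BASE -> take LEFT -> foxtrot
i=5: L=echo R=echo -> agree -> echo
i=6: L=charlie, R=golf=BASE -> take LEFT -> charlie
Index 2 -> echo

Answer: echo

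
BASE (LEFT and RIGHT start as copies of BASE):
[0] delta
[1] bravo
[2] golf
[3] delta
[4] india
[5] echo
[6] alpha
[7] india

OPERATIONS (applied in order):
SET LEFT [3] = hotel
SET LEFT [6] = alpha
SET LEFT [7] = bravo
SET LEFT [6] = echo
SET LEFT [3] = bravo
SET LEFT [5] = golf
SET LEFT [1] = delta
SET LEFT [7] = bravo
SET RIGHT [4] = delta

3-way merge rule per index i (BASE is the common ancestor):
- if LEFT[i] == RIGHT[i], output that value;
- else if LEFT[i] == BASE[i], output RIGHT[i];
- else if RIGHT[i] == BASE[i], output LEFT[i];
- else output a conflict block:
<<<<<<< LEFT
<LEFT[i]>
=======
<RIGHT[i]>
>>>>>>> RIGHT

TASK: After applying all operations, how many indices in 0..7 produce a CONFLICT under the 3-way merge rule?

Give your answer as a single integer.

Answer: 0

Derivation:
Final LEFT:  [delta, delta, golf, bravo, india, golf, echo, bravo]
Final RIGHT: [delta, bravo, golf, delta, delta, echo, alpha, india]
i=0: L=delta R=delta -> agree -> delta
i=1: L=delta, R=bravo=BASE -> take LEFT -> delta
i=2: L=golf R=golf -> agree -> golf
i=3: L=bravo, R=delta=BASE -> take LEFT -> bravo
i=4: L=india=BASE, R=delta -> take RIGHT -> delta
i=5: L=golf, R=echo=BASE -> take LEFT -> golf
i=6: L=echo, R=alpha=BASE -> take LEFT -> echo
i=7: L=bravo, R=india=BASE -> take LEFT -> bravo
Conflict count: 0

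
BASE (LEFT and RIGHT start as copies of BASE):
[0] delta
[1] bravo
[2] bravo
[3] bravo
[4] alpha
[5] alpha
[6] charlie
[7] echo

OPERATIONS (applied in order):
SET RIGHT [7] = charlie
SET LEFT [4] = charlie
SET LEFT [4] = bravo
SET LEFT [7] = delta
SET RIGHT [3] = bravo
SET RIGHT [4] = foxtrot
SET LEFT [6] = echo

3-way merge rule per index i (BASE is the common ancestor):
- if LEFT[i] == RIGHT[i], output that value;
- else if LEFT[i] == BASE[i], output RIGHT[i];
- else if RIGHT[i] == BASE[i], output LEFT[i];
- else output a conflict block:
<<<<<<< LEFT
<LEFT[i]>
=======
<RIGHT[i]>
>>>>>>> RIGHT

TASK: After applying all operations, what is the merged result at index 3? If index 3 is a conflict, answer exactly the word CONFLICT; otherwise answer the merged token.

Final LEFT:  [delta, bravo, bravo, bravo, bravo, alpha, echo, delta]
Final RIGHT: [delta, bravo, bravo, bravo, foxtrot, alpha, charlie, charlie]
i=0: L=delta R=delta -> agree -> delta
i=1: L=bravo R=bravo -> agree -> bravo
i=2: L=bravo R=bravo -> agree -> bravo
i=3: L=bravo R=bravo -> agree -> bravo
i=4: BASE=alpha L=bravo R=foxtrot all differ -> CONFLICT
i=5: L=alpha R=alpha -> agree -> alpha
i=6: L=echo, R=charlie=BASE -> take LEFT -> echo
i=7: BASE=echo L=delta R=charlie all differ -> CONFLICT
Index 3 -> bravo

Answer: bravo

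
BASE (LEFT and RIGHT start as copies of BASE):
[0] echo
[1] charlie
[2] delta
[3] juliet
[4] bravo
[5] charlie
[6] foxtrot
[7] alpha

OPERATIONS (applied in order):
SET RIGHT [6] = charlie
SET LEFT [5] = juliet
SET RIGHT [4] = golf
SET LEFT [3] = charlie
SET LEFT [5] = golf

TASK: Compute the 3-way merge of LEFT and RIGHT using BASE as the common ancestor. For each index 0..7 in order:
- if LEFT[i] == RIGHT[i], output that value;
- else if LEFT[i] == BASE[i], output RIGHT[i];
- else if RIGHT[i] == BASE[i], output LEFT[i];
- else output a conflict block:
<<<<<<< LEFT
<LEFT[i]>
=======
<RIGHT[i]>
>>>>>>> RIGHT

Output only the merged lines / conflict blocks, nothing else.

Final LEFT:  [echo, charlie, delta, charlie, bravo, golf, foxtrot, alpha]
Final RIGHT: [echo, charlie, delta, juliet, golf, charlie, charlie, alpha]
i=0: L=echo R=echo -> agree -> echo
i=1: L=charlie R=charlie -> agree -> charlie
i=2: L=delta R=delta -> agree -> delta
i=3: L=charlie, R=juliet=BASE -> take LEFT -> charlie
i=4: L=bravo=BASE, R=golf -> take RIGHT -> golf
i=5: L=golf, R=charlie=BASE -> take LEFT -> golf
i=6: L=foxtrot=BASE, R=charlie -> take RIGHT -> charlie
i=7: L=alpha R=alpha -> agree -> alpha

Answer: echo
charlie
delta
charlie
golf
golf
charlie
alpha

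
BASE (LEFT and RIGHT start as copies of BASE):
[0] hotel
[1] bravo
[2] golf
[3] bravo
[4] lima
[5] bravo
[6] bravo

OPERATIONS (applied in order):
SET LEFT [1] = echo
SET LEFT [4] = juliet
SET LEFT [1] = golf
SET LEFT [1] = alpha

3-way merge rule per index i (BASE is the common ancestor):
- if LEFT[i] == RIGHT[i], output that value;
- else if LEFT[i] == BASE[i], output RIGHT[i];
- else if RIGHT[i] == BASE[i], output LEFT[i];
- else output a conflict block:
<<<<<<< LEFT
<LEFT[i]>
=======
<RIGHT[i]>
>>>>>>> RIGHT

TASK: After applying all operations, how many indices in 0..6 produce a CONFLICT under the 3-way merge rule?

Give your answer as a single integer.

Answer: 0

Derivation:
Final LEFT:  [hotel, alpha, golf, bravo, juliet, bravo, bravo]
Final RIGHT: [hotel, bravo, golf, bravo, lima, bravo, bravo]
i=0: L=hotel R=hotel -> agree -> hotel
i=1: L=alpha, R=bravo=BASE -> take LEFT -> alpha
i=2: L=golf R=golf -> agree -> golf
i=3: L=bravo R=bravo -> agree -> bravo
i=4: L=juliet, R=lima=BASE -> take LEFT -> juliet
i=5: L=bravo R=bravo -> agree -> bravo
i=6: L=bravo R=bravo -> agree -> bravo
Conflict count: 0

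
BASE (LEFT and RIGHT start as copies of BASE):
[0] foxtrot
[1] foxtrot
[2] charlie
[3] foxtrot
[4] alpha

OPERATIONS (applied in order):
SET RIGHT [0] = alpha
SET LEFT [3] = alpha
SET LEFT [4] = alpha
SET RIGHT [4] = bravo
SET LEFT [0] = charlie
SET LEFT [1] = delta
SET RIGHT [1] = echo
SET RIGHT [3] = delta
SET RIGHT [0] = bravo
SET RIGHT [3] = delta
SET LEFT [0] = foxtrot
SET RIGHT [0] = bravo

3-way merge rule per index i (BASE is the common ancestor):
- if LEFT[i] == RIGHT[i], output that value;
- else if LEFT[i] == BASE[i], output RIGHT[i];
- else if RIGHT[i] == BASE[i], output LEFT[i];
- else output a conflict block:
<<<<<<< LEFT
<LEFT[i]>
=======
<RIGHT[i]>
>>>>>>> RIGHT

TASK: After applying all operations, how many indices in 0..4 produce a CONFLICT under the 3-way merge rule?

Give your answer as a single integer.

Answer: 2

Derivation:
Final LEFT:  [foxtrot, delta, charlie, alpha, alpha]
Final RIGHT: [bravo, echo, charlie, delta, bravo]
i=0: L=foxtrot=BASE, R=bravo -> take RIGHT -> bravo
i=1: BASE=foxtrot L=delta R=echo all differ -> CONFLICT
i=2: L=charlie R=charlie -> agree -> charlie
i=3: BASE=foxtrot L=alpha R=delta all differ -> CONFLICT
i=4: L=alpha=BASE, R=bravo -> take RIGHT -> bravo
Conflict count: 2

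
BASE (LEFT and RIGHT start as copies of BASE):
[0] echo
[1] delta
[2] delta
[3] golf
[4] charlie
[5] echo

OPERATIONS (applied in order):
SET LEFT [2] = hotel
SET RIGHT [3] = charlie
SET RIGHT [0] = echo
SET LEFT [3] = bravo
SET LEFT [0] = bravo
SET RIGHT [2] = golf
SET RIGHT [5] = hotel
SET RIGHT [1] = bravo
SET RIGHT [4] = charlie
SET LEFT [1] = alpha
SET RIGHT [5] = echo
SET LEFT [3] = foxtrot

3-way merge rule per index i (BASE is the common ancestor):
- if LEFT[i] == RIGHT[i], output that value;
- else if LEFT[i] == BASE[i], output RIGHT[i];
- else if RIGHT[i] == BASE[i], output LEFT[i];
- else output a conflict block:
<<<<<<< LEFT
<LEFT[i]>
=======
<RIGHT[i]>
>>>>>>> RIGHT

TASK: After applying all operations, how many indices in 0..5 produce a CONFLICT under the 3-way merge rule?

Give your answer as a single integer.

Answer: 3

Derivation:
Final LEFT:  [bravo, alpha, hotel, foxtrot, charlie, echo]
Final RIGHT: [echo, bravo, golf, charlie, charlie, echo]
i=0: L=bravo, R=echo=BASE -> take LEFT -> bravo
i=1: BASE=delta L=alpha R=bravo all differ -> CONFLICT
i=2: BASE=delta L=hotel R=golf all differ -> CONFLICT
i=3: BASE=golf L=foxtrot R=charlie all differ -> CONFLICT
i=4: L=charlie R=charlie -> agree -> charlie
i=5: L=echo R=echo -> agree -> echo
Conflict count: 3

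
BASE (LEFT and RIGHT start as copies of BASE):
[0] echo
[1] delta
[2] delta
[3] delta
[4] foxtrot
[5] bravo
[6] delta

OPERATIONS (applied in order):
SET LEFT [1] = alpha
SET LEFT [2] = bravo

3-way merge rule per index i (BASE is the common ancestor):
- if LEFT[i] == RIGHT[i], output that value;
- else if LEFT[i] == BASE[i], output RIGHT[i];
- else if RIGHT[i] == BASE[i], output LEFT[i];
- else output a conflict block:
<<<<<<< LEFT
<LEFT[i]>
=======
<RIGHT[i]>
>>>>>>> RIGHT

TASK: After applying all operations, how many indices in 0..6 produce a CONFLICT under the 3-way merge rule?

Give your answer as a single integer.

Final LEFT:  [echo, alpha, bravo, delta, foxtrot, bravo, delta]
Final RIGHT: [echo, delta, delta, delta, foxtrot, bravo, delta]
i=0: L=echo R=echo -> agree -> echo
i=1: L=alpha, R=delta=BASE -> take LEFT -> alpha
i=2: L=bravo, R=delta=BASE -> take LEFT -> bravo
i=3: L=delta R=delta -> agree -> delta
i=4: L=foxtrot R=foxtrot -> agree -> foxtrot
i=5: L=bravo R=bravo -> agree -> bravo
i=6: L=delta R=delta -> agree -> delta
Conflict count: 0

Answer: 0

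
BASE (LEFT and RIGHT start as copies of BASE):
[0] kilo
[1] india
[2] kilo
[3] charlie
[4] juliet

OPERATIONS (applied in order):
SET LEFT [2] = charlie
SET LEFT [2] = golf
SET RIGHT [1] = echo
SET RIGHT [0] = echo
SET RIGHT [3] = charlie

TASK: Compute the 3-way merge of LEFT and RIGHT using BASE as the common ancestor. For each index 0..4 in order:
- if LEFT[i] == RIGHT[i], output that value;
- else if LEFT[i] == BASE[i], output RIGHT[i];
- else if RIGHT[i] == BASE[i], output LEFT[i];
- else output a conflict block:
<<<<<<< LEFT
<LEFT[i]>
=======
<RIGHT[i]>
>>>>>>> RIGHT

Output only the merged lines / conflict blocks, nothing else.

Answer: echo
echo
golf
charlie
juliet

Derivation:
Final LEFT:  [kilo, india, golf, charlie, juliet]
Final RIGHT: [echo, echo, kilo, charlie, juliet]
i=0: L=kilo=BASE, R=echo -> take RIGHT -> echo
i=1: L=india=BASE, R=echo -> take RIGHT -> echo
i=2: L=golf, R=kilo=BASE -> take LEFT -> golf
i=3: L=charlie R=charlie -> agree -> charlie
i=4: L=juliet R=juliet -> agree -> juliet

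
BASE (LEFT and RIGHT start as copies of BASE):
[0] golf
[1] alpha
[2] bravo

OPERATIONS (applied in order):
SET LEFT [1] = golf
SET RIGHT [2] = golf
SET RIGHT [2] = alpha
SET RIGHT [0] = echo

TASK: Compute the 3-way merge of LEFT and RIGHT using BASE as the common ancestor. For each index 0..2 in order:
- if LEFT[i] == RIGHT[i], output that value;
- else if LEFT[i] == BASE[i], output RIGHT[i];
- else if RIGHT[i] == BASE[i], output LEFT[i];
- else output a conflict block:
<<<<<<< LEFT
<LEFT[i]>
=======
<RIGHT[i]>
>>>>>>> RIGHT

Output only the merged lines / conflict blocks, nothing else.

Answer: echo
golf
alpha

Derivation:
Final LEFT:  [golf, golf, bravo]
Final RIGHT: [echo, alpha, alpha]
i=0: L=golf=BASE, R=echo -> take RIGHT -> echo
i=1: L=golf, R=alpha=BASE -> take LEFT -> golf
i=2: L=bravo=BASE, R=alpha -> take RIGHT -> alpha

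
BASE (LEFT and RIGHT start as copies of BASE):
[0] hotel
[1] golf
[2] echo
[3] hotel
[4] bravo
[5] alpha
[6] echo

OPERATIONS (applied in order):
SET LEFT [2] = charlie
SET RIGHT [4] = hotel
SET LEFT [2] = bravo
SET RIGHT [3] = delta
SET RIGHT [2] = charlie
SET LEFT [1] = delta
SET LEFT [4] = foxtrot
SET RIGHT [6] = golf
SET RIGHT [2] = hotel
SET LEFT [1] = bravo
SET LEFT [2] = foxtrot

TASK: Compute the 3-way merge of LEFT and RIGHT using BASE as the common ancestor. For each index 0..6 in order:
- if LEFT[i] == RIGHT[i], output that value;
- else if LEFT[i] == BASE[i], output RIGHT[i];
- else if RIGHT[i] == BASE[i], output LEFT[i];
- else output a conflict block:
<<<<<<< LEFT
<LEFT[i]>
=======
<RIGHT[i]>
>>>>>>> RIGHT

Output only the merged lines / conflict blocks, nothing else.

Final LEFT:  [hotel, bravo, foxtrot, hotel, foxtrot, alpha, echo]
Final RIGHT: [hotel, golf, hotel, delta, hotel, alpha, golf]
i=0: L=hotel R=hotel -> agree -> hotel
i=1: L=bravo, R=golf=BASE -> take LEFT -> bravo
i=2: BASE=echo L=foxtrot R=hotel all differ -> CONFLICT
i=3: L=hotel=BASE, R=delta -> take RIGHT -> delta
i=4: BASE=bravo L=foxtrot R=hotel all differ -> CONFLICT
i=5: L=alpha R=alpha -> agree -> alpha
i=6: L=echo=BASE, R=golf -> take RIGHT -> golf

Answer: hotel
bravo
<<<<<<< LEFT
foxtrot
=======
hotel
>>>>>>> RIGHT
delta
<<<<<<< LEFT
foxtrot
=======
hotel
>>>>>>> RIGHT
alpha
golf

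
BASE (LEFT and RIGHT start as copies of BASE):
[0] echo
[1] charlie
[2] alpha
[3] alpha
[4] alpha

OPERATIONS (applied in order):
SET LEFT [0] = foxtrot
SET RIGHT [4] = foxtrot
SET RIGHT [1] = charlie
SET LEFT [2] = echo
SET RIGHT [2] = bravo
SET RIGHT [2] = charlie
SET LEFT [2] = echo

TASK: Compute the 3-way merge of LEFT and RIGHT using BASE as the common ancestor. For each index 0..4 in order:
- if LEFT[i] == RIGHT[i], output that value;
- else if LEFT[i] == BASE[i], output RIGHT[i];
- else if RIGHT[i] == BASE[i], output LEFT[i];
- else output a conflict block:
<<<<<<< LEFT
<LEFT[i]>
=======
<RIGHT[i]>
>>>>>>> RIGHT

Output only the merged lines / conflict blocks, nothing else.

Answer: foxtrot
charlie
<<<<<<< LEFT
echo
=======
charlie
>>>>>>> RIGHT
alpha
foxtrot

Derivation:
Final LEFT:  [foxtrot, charlie, echo, alpha, alpha]
Final RIGHT: [echo, charlie, charlie, alpha, foxtrot]
i=0: L=foxtrot, R=echo=BASE -> take LEFT -> foxtrot
i=1: L=charlie R=charlie -> agree -> charlie
i=2: BASE=alpha L=echo R=charlie all differ -> CONFLICT
i=3: L=alpha R=alpha -> agree -> alpha
i=4: L=alpha=BASE, R=foxtrot -> take RIGHT -> foxtrot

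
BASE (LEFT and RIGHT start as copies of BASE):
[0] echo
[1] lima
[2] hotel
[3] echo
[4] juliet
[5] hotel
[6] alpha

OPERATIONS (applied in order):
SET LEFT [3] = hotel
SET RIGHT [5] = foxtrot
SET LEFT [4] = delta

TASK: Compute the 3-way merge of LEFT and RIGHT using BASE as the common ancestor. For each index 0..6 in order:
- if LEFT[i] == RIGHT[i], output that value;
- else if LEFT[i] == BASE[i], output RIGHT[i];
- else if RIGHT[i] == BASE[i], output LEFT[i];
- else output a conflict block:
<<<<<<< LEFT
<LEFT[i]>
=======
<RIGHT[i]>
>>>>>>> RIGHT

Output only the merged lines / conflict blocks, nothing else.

Answer: echo
lima
hotel
hotel
delta
foxtrot
alpha

Derivation:
Final LEFT:  [echo, lima, hotel, hotel, delta, hotel, alpha]
Final RIGHT: [echo, lima, hotel, echo, juliet, foxtrot, alpha]
i=0: L=echo R=echo -> agree -> echo
i=1: L=lima R=lima -> agree -> lima
i=2: L=hotel R=hotel -> agree -> hotel
i=3: L=hotel, R=echo=BASE -> take LEFT -> hotel
i=4: L=delta, R=juliet=BASE -> take LEFT -> delta
i=5: L=hotel=BASE, R=foxtrot -> take RIGHT -> foxtrot
i=6: L=alpha R=alpha -> agree -> alpha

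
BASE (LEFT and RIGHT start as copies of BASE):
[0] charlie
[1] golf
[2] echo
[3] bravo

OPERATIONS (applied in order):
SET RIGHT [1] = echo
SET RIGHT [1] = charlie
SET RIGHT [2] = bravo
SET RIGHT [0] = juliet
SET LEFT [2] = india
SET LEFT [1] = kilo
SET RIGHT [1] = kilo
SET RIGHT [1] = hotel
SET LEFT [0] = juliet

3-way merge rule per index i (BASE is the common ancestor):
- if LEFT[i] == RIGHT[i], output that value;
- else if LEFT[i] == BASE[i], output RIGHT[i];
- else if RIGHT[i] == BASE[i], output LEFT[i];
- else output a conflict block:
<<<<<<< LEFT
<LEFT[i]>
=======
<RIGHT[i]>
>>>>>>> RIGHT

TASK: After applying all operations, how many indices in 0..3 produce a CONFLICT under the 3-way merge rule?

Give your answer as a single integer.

Final LEFT:  [juliet, kilo, india, bravo]
Final RIGHT: [juliet, hotel, bravo, bravo]
i=0: L=juliet R=juliet -> agree -> juliet
i=1: BASE=golf L=kilo R=hotel all differ -> CONFLICT
i=2: BASE=echo L=india R=bravo all differ -> CONFLICT
i=3: L=bravo R=bravo -> agree -> bravo
Conflict count: 2

Answer: 2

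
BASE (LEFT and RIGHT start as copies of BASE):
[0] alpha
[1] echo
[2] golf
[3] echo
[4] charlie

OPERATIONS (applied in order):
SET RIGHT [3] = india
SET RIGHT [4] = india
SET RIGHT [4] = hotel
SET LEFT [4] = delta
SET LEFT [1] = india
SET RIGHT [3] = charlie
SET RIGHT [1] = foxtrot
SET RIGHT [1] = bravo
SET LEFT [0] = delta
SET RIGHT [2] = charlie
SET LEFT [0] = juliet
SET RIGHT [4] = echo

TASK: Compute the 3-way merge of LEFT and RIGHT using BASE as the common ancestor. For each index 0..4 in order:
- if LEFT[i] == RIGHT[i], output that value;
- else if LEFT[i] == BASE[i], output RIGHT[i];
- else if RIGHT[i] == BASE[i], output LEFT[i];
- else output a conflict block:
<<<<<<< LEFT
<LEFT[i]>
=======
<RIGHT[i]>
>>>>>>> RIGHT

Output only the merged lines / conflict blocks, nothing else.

Final LEFT:  [juliet, india, golf, echo, delta]
Final RIGHT: [alpha, bravo, charlie, charlie, echo]
i=0: L=juliet, R=alpha=BASE -> take LEFT -> juliet
i=1: BASE=echo L=india R=bravo all differ -> CONFLICT
i=2: L=golf=BASE, R=charlie -> take RIGHT -> charlie
i=3: L=echo=BASE, R=charlie -> take RIGHT -> charlie
i=4: BASE=charlie L=delta R=echo all differ -> CONFLICT

Answer: juliet
<<<<<<< LEFT
india
=======
bravo
>>>>>>> RIGHT
charlie
charlie
<<<<<<< LEFT
delta
=======
echo
>>>>>>> RIGHT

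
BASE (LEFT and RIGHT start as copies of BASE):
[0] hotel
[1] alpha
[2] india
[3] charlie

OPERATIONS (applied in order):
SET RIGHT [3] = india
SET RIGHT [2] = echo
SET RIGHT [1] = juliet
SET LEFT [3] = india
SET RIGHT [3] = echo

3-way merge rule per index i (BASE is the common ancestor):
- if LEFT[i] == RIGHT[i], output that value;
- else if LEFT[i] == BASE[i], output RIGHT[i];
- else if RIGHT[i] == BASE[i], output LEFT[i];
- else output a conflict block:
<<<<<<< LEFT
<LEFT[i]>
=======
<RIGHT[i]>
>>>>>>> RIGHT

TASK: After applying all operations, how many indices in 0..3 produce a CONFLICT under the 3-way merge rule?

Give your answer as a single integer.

Final LEFT:  [hotel, alpha, india, india]
Final RIGHT: [hotel, juliet, echo, echo]
i=0: L=hotel R=hotel -> agree -> hotel
i=1: L=alpha=BASE, R=juliet -> take RIGHT -> juliet
i=2: L=india=BASE, R=echo -> take RIGHT -> echo
i=3: BASE=charlie L=india R=echo all differ -> CONFLICT
Conflict count: 1

Answer: 1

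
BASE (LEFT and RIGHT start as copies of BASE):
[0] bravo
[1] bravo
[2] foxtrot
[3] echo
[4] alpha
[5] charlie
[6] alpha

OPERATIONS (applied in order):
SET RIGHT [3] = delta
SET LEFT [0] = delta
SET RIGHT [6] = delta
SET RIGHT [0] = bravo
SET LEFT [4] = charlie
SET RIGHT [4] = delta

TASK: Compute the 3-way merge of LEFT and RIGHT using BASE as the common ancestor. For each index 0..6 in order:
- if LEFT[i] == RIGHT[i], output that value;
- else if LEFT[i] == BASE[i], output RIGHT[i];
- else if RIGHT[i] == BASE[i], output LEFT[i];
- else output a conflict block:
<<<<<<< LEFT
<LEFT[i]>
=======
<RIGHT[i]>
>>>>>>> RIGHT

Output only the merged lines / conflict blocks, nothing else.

Final LEFT:  [delta, bravo, foxtrot, echo, charlie, charlie, alpha]
Final RIGHT: [bravo, bravo, foxtrot, delta, delta, charlie, delta]
i=0: L=delta, R=bravo=BASE -> take LEFT -> delta
i=1: L=bravo R=bravo -> agree -> bravo
i=2: L=foxtrot R=foxtrot -> agree -> foxtrot
i=3: L=echo=BASE, R=delta -> take RIGHT -> delta
i=4: BASE=alpha L=charlie R=delta all differ -> CONFLICT
i=5: L=charlie R=charlie -> agree -> charlie
i=6: L=alpha=BASE, R=delta -> take RIGHT -> delta

Answer: delta
bravo
foxtrot
delta
<<<<<<< LEFT
charlie
=======
delta
>>>>>>> RIGHT
charlie
delta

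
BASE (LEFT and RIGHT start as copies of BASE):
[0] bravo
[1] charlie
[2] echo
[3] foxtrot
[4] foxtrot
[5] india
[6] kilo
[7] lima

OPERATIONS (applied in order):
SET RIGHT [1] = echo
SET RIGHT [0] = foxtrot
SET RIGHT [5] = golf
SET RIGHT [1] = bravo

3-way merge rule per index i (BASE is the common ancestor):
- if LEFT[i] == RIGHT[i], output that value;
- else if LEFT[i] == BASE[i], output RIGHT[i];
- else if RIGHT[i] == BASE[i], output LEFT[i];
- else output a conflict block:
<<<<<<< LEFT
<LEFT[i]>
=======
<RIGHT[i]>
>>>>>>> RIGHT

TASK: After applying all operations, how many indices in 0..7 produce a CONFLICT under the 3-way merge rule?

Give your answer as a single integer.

Answer: 0

Derivation:
Final LEFT:  [bravo, charlie, echo, foxtrot, foxtrot, india, kilo, lima]
Final RIGHT: [foxtrot, bravo, echo, foxtrot, foxtrot, golf, kilo, lima]
i=0: L=bravo=BASE, R=foxtrot -> take RIGHT -> foxtrot
i=1: L=charlie=BASE, R=bravo -> take RIGHT -> bravo
i=2: L=echo R=echo -> agree -> echo
i=3: L=foxtrot R=foxtrot -> agree -> foxtrot
i=4: L=foxtrot R=foxtrot -> agree -> foxtrot
i=5: L=india=BASE, R=golf -> take RIGHT -> golf
i=6: L=kilo R=kilo -> agree -> kilo
i=7: L=lima R=lima -> agree -> lima
Conflict count: 0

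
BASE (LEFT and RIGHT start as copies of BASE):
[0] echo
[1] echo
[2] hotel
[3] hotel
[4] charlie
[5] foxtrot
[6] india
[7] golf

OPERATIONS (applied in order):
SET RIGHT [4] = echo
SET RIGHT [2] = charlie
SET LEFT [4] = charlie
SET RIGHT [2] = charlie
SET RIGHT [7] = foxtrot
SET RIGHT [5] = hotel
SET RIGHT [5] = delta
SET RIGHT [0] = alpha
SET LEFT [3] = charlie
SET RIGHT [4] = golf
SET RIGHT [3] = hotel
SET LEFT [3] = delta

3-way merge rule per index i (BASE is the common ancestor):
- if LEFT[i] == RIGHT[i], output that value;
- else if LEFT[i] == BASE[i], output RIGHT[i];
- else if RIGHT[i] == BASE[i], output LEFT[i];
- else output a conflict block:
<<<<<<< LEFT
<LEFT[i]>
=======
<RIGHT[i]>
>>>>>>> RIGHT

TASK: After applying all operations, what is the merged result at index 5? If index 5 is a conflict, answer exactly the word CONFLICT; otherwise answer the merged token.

Final LEFT:  [echo, echo, hotel, delta, charlie, foxtrot, india, golf]
Final RIGHT: [alpha, echo, charlie, hotel, golf, delta, india, foxtrot]
i=0: L=echo=BASE, R=alpha -> take RIGHT -> alpha
i=1: L=echo R=echo -> agree -> echo
i=2: L=hotel=BASE, R=charlie -> take RIGHT -> charlie
i=3: L=delta, R=hotel=BASE -> take LEFT -> delta
i=4: L=charlie=BASE, R=golf -> take RIGHT -> golf
i=5: L=foxtrot=BASE, R=delta -> take RIGHT -> delta
i=6: L=india R=india -> agree -> india
i=7: L=golf=BASE, R=foxtrot -> take RIGHT -> foxtrot
Index 5 -> delta

Answer: delta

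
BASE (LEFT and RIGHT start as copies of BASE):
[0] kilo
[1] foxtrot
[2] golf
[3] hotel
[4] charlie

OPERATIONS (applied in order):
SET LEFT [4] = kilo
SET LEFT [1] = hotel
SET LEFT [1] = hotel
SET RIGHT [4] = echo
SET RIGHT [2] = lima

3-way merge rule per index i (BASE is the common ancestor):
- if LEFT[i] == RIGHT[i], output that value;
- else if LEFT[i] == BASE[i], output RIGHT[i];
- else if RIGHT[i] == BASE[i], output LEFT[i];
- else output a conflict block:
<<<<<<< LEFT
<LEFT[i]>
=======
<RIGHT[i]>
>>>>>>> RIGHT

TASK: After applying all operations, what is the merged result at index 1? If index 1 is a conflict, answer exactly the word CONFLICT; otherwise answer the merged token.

Final LEFT:  [kilo, hotel, golf, hotel, kilo]
Final RIGHT: [kilo, foxtrot, lima, hotel, echo]
i=0: L=kilo R=kilo -> agree -> kilo
i=1: L=hotel, R=foxtrot=BASE -> take LEFT -> hotel
i=2: L=golf=BASE, R=lima -> take RIGHT -> lima
i=3: L=hotel R=hotel -> agree -> hotel
i=4: BASE=charlie L=kilo R=echo all differ -> CONFLICT
Index 1 -> hotel

Answer: hotel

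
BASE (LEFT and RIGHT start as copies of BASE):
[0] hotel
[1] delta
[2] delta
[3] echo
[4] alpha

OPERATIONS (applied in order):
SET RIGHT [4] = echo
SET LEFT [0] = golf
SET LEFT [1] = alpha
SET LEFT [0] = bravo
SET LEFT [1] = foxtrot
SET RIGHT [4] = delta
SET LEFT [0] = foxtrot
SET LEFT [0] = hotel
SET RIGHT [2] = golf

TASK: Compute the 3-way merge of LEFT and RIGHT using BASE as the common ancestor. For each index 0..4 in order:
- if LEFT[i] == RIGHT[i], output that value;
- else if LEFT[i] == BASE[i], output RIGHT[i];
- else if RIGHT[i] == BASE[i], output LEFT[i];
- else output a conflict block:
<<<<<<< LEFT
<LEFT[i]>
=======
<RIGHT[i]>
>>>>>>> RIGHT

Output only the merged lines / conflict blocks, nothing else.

Answer: hotel
foxtrot
golf
echo
delta

Derivation:
Final LEFT:  [hotel, foxtrot, delta, echo, alpha]
Final RIGHT: [hotel, delta, golf, echo, delta]
i=0: L=hotel R=hotel -> agree -> hotel
i=1: L=foxtrot, R=delta=BASE -> take LEFT -> foxtrot
i=2: L=delta=BASE, R=golf -> take RIGHT -> golf
i=3: L=echo R=echo -> agree -> echo
i=4: L=alpha=BASE, R=delta -> take RIGHT -> delta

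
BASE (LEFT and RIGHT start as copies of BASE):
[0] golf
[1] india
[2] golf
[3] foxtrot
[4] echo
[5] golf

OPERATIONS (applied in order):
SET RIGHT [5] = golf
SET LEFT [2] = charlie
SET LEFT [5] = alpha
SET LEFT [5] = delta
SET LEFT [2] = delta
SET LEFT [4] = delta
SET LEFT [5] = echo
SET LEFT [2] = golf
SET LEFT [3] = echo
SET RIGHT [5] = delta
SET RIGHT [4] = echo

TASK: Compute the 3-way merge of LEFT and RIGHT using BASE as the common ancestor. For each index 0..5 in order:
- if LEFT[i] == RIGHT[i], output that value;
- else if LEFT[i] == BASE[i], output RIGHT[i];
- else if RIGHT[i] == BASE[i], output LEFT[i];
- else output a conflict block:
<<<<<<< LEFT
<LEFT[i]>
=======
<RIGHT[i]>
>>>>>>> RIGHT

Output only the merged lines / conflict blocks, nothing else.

Answer: golf
india
golf
echo
delta
<<<<<<< LEFT
echo
=======
delta
>>>>>>> RIGHT

Derivation:
Final LEFT:  [golf, india, golf, echo, delta, echo]
Final RIGHT: [golf, india, golf, foxtrot, echo, delta]
i=0: L=golf R=golf -> agree -> golf
i=1: L=india R=india -> agree -> india
i=2: L=golf R=golf -> agree -> golf
i=3: L=echo, R=foxtrot=BASE -> take LEFT -> echo
i=4: L=delta, R=echo=BASE -> take LEFT -> delta
i=5: BASE=golf L=echo R=delta all differ -> CONFLICT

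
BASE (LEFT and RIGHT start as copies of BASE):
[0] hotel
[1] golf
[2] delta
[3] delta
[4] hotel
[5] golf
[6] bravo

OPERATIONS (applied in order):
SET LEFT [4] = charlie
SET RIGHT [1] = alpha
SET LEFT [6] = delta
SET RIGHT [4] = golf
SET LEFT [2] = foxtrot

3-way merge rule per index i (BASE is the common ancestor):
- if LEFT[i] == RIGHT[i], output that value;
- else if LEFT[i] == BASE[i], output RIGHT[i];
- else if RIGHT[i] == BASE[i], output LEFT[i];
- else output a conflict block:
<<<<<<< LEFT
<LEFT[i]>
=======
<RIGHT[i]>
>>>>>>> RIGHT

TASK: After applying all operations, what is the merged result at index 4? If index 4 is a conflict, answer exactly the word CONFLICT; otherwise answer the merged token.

Answer: CONFLICT

Derivation:
Final LEFT:  [hotel, golf, foxtrot, delta, charlie, golf, delta]
Final RIGHT: [hotel, alpha, delta, delta, golf, golf, bravo]
i=0: L=hotel R=hotel -> agree -> hotel
i=1: L=golf=BASE, R=alpha -> take RIGHT -> alpha
i=2: L=foxtrot, R=delta=BASE -> take LEFT -> foxtrot
i=3: L=delta R=delta -> agree -> delta
i=4: BASE=hotel L=charlie R=golf all differ -> CONFLICT
i=5: L=golf R=golf -> agree -> golf
i=6: L=delta, R=bravo=BASE -> take LEFT -> delta
Index 4 -> CONFLICT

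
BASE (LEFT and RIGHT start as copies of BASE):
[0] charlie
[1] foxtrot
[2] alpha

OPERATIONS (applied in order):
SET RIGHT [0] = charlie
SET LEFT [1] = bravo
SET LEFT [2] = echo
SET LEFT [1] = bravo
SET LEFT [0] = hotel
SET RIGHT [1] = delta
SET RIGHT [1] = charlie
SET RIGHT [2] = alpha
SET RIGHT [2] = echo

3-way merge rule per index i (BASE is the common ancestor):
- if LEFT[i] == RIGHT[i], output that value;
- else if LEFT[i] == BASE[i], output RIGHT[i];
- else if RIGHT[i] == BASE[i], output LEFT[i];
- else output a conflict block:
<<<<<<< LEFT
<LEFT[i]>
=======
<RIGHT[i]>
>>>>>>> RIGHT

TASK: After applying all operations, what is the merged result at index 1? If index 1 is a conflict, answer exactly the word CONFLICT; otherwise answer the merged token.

Final LEFT:  [hotel, bravo, echo]
Final RIGHT: [charlie, charlie, echo]
i=0: L=hotel, R=charlie=BASE -> take LEFT -> hotel
i=1: BASE=foxtrot L=bravo R=charlie all differ -> CONFLICT
i=2: L=echo R=echo -> agree -> echo
Index 1 -> CONFLICT

Answer: CONFLICT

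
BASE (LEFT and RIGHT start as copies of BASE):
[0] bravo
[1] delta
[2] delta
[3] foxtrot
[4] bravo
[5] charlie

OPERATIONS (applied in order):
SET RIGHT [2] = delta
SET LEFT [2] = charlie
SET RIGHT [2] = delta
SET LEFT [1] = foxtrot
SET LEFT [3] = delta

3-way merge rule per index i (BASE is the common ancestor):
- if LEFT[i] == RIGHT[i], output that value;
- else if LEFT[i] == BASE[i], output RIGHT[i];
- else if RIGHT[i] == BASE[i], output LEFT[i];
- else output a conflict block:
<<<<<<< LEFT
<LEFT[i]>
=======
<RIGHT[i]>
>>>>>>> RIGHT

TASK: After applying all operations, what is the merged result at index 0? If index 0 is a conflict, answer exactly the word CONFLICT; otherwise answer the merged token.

Answer: bravo

Derivation:
Final LEFT:  [bravo, foxtrot, charlie, delta, bravo, charlie]
Final RIGHT: [bravo, delta, delta, foxtrot, bravo, charlie]
i=0: L=bravo R=bravo -> agree -> bravo
i=1: L=foxtrot, R=delta=BASE -> take LEFT -> foxtrot
i=2: L=charlie, R=delta=BASE -> take LEFT -> charlie
i=3: L=delta, R=foxtrot=BASE -> take LEFT -> delta
i=4: L=bravo R=bravo -> agree -> bravo
i=5: L=charlie R=charlie -> agree -> charlie
Index 0 -> bravo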